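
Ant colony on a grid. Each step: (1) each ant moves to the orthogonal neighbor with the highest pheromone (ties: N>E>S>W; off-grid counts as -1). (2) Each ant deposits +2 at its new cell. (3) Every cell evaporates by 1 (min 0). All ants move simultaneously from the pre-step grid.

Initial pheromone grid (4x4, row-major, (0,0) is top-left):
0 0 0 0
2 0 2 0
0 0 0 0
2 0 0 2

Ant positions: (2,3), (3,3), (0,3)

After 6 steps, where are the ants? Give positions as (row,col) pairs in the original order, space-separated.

Step 1: ant0:(2,3)->S->(3,3) | ant1:(3,3)->N->(2,3) | ant2:(0,3)->S->(1,3)
  grid max=3 at (3,3)
Step 2: ant0:(3,3)->N->(2,3) | ant1:(2,3)->S->(3,3) | ant2:(1,3)->S->(2,3)
  grid max=4 at (2,3)
Step 3: ant0:(2,3)->S->(3,3) | ant1:(3,3)->N->(2,3) | ant2:(2,3)->S->(3,3)
  grid max=7 at (3,3)
Step 4: ant0:(3,3)->N->(2,3) | ant1:(2,3)->S->(3,3) | ant2:(3,3)->N->(2,3)
  grid max=8 at (2,3)
Step 5: ant0:(2,3)->S->(3,3) | ant1:(3,3)->N->(2,3) | ant2:(2,3)->S->(3,3)
  grid max=11 at (3,3)
Step 6: ant0:(3,3)->N->(2,3) | ant1:(2,3)->S->(3,3) | ant2:(3,3)->N->(2,3)
  grid max=12 at (2,3)

(2,3) (3,3) (2,3)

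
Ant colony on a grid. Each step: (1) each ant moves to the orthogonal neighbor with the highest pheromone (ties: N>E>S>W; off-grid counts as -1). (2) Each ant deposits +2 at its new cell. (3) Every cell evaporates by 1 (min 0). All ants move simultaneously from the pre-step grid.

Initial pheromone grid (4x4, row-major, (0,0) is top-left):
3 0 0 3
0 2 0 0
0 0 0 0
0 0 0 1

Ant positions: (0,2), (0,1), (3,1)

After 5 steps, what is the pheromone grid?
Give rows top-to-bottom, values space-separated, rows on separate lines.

After step 1: ants at (0,3),(0,0),(2,1)
  4 0 0 4
  0 1 0 0
  0 1 0 0
  0 0 0 0
After step 2: ants at (1,3),(0,1),(1,1)
  3 1 0 3
  0 2 0 1
  0 0 0 0
  0 0 0 0
After step 3: ants at (0,3),(0,0),(0,1)
  4 2 0 4
  0 1 0 0
  0 0 0 0
  0 0 0 0
After step 4: ants at (1,3),(0,1),(0,0)
  5 3 0 3
  0 0 0 1
  0 0 0 0
  0 0 0 0
After step 5: ants at (0,3),(0,0),(0,1)
  6 4 0 4
  0 0 0 0
  0 0 0 0
  0 0 0 0

6 4 0 4
0 0 0 0
0 0 0 0
0 0 0 0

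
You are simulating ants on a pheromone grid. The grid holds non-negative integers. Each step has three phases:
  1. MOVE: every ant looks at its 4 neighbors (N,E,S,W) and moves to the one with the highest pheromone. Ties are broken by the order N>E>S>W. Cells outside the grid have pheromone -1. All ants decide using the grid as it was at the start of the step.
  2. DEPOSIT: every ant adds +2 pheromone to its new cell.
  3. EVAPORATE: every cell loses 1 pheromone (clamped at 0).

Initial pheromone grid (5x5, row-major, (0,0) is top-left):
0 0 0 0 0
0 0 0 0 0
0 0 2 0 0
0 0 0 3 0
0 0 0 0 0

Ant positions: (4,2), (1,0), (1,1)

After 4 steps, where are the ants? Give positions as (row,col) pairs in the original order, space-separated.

Step 1: ant0:(4,2)->N->(3,2) | ant1:(1,0)->N->(0,0) | ant2:(1,1)->N->(0,1)
  grid max=2 at (3,3)
Step 2: ant0:(3,2)->E->(3,3) | ant1:(0,0)->E->(0,1) | ant2:(0,1)->W->(0,0)
  grid max=3 at (3,3)
Step 3: ant0:(3,3)->N->(2,3) | ant1:(0,1)->W->(0,0) | ant2:(0,0)->E->(0,1)
  grid max=3 at (0,0)
Step 4: ant0:(2,3)->S->(3,3) | ant1:(0,0)->E->(0,1) | ant2:(0,1)->W->(0,0)
  grid max=4 at (0,0)

(3,3) (0,1) (0,0)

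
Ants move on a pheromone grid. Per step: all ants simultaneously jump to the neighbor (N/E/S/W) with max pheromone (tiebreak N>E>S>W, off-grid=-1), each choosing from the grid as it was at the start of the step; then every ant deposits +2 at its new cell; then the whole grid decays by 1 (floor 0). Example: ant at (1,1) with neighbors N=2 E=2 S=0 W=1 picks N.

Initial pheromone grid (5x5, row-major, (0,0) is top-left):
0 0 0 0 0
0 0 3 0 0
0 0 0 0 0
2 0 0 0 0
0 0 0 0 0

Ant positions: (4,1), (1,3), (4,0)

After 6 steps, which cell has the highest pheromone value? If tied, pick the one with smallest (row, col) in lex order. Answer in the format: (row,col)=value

Answer: (3,0)=8

Derivation:
Step 1: ant0:(4,1)->N->(3,1) | ant1:(1,3)->W->(1,2) | ant2:(4,0)->N->(3,0)
  grid max=4 at (1,2)
Step 2: ant0:(3,1)->W->(3,0) | ant1:(1,2)->N->(0,2) | ant2:(3,0)->E->(3,1)
  grid max=4 at (3,0)
Step 3: ant0:(3,0)->E->(3,1) | ant1:(0,2)->S->(1,2) | ant2:(3,1)->W->(3,0)
  grid max=5 at (3,0)
Step 4: ant0:(3,1)->W->(3,0) | ant1:(1,2)->N->(0,2) | ant2:(3,0)->E->(3,1)
  grid max=6 at (3,0)
Step 5: ant0:(3,0)->E->(3,1) | ant1:(0,2)->S->(1,2) | ant2:(3,1)->W->(3,0)
  grid max=7 at (3,0)
Step 6: ant0:(3,1)->W->(3,0) | ant1:(1,2)->N->(0,2) | ant2:(3,0)->E->(3,1)
  grid max=8 at (3,0)
Final grid:
  0 0 1 0 0
  0 0 3 0 0
  0 0 0 0 0
  8 6 0 0 0
  0 0 0 0 0
Max pheromone 8 at (3,0)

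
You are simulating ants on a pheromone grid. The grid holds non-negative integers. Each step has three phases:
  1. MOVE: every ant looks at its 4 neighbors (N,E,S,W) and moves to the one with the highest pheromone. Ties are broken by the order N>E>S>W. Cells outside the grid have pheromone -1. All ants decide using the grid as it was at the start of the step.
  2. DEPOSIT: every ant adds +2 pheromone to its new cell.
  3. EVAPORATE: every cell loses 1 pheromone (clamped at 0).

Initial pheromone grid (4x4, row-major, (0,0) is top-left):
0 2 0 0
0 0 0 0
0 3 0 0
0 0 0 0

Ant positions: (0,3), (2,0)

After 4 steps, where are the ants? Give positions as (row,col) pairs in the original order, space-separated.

Step 1: ant0:(0,3)->S->(1,3) | ant1:(2,0)->E->(2,1)
  grid max=4 at (2,1)
Step 2: ant0:(1,3)->N->(0,3) | ant1:(2,1)->N->(1,1)
  grid max=3 at (2,1)
Step 3: ant0:(0,3)->S->(1,3) | ant1:(1,1)->S->(2,1)
  grid max=4 at (2,1)
Step 4: ant0:(1,3)->N->(0,3) | ant1:(2,1)->N->(1,1)
  grid max=3 at (2,1)

(0,3) (1,1)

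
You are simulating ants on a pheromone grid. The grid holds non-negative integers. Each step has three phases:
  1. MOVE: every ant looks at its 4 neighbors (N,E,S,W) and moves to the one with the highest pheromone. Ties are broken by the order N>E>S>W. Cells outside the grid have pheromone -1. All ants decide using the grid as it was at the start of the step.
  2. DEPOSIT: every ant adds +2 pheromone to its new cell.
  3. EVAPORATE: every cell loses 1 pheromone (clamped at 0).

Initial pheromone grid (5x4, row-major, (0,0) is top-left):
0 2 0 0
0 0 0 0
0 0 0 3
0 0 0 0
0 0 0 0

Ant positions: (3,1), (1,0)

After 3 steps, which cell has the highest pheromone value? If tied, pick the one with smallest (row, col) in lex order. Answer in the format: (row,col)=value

Step 1: ant0:(3,1)->N->(2,1) | ant1:(1,0)->N->(0,0)
  grid max=2 at (2,3)
Step 2: ant0:(2,1)->N->(1,1) | ant1:(0,0)->E->(0,1)
  grid max=2 at (0,1)
Step 3: ant0:(1,1)->N->(0,1) | ant1:(0,1)->S->(1,1)
  grid max=3 at (0,1)
Final grid:
  0 3 0 0
  0 2 0 0
  0 0 0 0
  0 0 0 0
  0 0 0 0
Max pheromone 3 at (0,1)

Answer: (0,1)=3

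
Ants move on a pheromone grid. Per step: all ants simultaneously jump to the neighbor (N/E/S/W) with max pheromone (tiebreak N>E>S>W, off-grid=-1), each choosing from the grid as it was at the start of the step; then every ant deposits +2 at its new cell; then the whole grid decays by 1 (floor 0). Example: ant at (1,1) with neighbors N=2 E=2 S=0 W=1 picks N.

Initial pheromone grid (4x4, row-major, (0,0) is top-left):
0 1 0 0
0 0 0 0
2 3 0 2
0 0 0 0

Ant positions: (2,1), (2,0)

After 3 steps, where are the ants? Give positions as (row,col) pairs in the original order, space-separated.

Step 1: ant0:(2,1)->W->(2,0) | ant1:(2,0)->E->(2,1)
  grid max=4 at (2,1)
Step 2: ant0:(2,0)->E->(2,1) | ant1:(2,1)->W->(2,0)
  grid max=5 at (2,1)
Step 3: ant0:(2,1)->W->(2,0) | ant1:(2,0)->E->(2,1)
  grid max=6 at (2,1)

(2,0) (2,1)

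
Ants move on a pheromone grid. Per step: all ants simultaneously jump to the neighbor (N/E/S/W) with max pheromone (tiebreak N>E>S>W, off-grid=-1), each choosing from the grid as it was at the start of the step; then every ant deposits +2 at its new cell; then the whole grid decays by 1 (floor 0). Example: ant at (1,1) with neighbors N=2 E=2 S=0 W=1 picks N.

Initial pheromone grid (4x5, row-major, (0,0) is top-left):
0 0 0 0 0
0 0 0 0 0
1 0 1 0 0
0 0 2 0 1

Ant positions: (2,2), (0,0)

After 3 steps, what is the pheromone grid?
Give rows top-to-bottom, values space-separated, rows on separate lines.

After step 1: ants at (3,2),(0,1)
  0 1 0 0 0
  0 0 0 0 0
  0 0 0 0 0
  0 0 3 0 0
After step 2: ants at (2,2),(0,2)
  0 0 1 0 0
  0 0 0 0 0
  0 0 1 0 0
  0 0 2 0 0
After step 3: ants at (3,2),(0,3)
  0 0 0 1 0
  0 0 0 0 0
  0 0 0 0 0
  0 0 3 0 0

0 0 0 1 0
0 0 0 0 0
0 0 0 0 0
0 0 3 0 0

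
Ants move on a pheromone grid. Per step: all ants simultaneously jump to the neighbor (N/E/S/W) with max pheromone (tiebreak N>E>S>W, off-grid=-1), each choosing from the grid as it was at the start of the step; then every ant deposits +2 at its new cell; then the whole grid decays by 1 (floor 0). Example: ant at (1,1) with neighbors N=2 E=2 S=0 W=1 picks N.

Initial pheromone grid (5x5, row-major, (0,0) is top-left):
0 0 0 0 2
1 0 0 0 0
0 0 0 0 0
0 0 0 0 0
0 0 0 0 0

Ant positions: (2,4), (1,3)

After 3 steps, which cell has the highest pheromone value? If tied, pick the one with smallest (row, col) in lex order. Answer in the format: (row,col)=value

Answer: (0,4)=3

Derivation:
Step 1: ant0:(2,4)->N->(1,4) | ant1:(1,3)->N->(0,3)
  grid max=1 at (0,3)
Step 2: ant0:(1,4)->N->(0,4) | ant1:(0,3)->E->(0,4)
  grid max=4 at (0,4)
Step 3: ant0:(0,4)->S->(1,4) | ant1:(0,4)->S->(1,4)
  grid max=3 at (0,4)
Final grid:
  0 0 0 0 3
  0 0 0 0 3
  0 0 0 0 0
  0 0 0 0 0
  0 0 0 0 0
Max pheromone 3 at (0,4)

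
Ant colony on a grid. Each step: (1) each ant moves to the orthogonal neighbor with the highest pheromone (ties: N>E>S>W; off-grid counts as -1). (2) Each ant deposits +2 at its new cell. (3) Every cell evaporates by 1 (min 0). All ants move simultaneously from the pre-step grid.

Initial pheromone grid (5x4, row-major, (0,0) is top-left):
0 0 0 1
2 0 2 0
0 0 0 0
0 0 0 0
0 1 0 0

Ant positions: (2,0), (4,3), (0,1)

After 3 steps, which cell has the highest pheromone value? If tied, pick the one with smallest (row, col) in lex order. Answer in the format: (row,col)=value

Step 1: ant0:(2,0)->N->(1,0) | ant1:(4,3)->N->(3,3) | ant2:(0,1)->E->(0,2)
  grid max=3 at (1,0)
Step 2: ant0:(1,0)->N->(0,0) | ant1:(3,3)->N->(2,3) | ant2:(0,2)->S->(1,2)
  grid max=2 at (1,0)
Step 3: ant0:(0,0)->S->(1,0) | ant1:(2,3)->N->(1,3) | ant2:(1,2)->N->(0,2)
  grid max=3 at (1,0)
Final grid:
  0 0 1 0
  3 0 1 1
  0 0 0 0
  0 0 0 0
  0 0 0 0
Max pheromone 3 at (1,0)

Answer: (1,0)=3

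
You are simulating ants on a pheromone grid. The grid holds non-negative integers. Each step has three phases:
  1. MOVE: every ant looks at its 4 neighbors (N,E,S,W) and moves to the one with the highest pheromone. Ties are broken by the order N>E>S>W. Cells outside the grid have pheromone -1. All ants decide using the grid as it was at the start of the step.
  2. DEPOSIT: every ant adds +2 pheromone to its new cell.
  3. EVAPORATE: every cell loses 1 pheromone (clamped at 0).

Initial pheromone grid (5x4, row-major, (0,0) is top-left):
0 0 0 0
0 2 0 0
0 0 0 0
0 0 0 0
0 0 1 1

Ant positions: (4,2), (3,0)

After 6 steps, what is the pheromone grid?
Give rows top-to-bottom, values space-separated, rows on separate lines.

After step 1: ants at (4,3),(2,0)
  0 0 0 0
  0 1 0 0
  1 0 0 0
  0 0 0 0
  0 0 0 2
After step 2: ants at (3,3),(1,0)
  0 0 0 0
  1 0 0 0
  0 0 0 0
  0 0 0 1
  0 0 0 1
After step 3: ants at (4,3),(0,0)
  1 0 0 0
  0 0 0 0
  0 0 0 0
  0 0 0 0
  0 0 0 2
After step 4: ants at (3,3),(0,1)
  0 1 0 0
  0 0 0 0
  0 0 0 0
  0 0 0 1
  0 0 0 1
After step 5: ants at (4,3),(0,2)
  0 0 1 0
  0 0 0 0
  0 0 0 0
  0 0 0 0
  0 0 0 2
After step 6: ants at (3,3),(0,3)
  0 0 0 1
  0 0 0 0
  0 0 0 0
  0 0 0 1
  0 0 0 1

0 0 0 1
0 0 0 0
0 0 0 0
0 0 0 1
0 0 0 1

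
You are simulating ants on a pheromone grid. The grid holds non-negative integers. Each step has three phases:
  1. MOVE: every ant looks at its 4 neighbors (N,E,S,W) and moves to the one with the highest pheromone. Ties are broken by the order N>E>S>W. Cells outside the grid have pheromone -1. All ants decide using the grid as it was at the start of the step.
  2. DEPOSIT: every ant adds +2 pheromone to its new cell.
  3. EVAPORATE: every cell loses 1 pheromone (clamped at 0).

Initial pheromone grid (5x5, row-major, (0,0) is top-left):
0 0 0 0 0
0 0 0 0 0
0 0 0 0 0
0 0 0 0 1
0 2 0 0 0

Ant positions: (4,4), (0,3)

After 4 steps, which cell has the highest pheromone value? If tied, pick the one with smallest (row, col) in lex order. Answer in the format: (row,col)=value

Answer: (1,4)=3

Derivation:
Step 1: ant0:(4,4)->N->(3,4) | ant1:(0,3)->E->(0,4)
  grid max=2 at (3,4)
Step 2: ant0:(3,4)->N->(2,4) | ant1:(0,4)->S->(1,4)
  grid max=1 at (1,4)
Step 3: ant0:(2,4)->N->(1,4) | ant1:(1,4)->S->(2,4)
  grid max=2 at (1,4)
Step 4: ant0:(1,4)->S->(2,4) | ant1:(2,4)->N->(1,4)
  grid max=3 at (1,4)
Final grid:
  0 0 0 0 0
  0 0 0 0 3
  0 0 0 0 3
  0 0 0 0 0
  0 0 0 0 0
Max pheromone 3 at (1,4)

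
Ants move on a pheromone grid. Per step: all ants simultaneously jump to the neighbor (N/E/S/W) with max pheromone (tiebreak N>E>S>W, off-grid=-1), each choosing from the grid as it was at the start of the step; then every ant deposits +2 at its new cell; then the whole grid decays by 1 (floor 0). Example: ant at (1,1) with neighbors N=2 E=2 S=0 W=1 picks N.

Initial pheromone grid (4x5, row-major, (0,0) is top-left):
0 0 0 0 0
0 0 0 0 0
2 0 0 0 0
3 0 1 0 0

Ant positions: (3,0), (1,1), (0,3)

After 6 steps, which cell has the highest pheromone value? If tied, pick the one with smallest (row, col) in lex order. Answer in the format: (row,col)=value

Answer: (0,3)=4

Derivation:
Step 1: ant0:(3,0)->N->(2,0) | ant1:(1,1)->N->(0,1) | ant2:(0,3)->E->(0,4)
  grid max=3 at (2,0)
Step 2: ant0:(2,0)->S->(3,0) | ant1:(0,1)->E->(0,2) | ant2:(0,4)->S->(1,4)
  grid max=3 at (3,0)
Step 3: ant0:(3,0)->N->(2,0) | ant1:(0,2)->E->(0,3) | ant2:(1,4)->N->(0,4)
  grid max=3 at (2,0)
Step 4: ant0:(2,0)->S->(3,0) | ant1:(0,3)->E->(0,4) | ant2:(0,4)->W->(0,3)
  grid max=3 at (3,0)
Step 5: ant0:(3,0)->N->(2,0) | ant1:(0,4)->W->(0,3) | ant2:(0,3)->E->(0,4)
  grid max=3 at (0,3)
Step 6: ant0:(2,0)->S->(3,0) | ant1:(0,3)->E->(0,4) | ant2:(0,4)->W->(0,3)
  grid max=4 at (0,3)
Final grid:
  0 0 0 4 4
  0 0 0 0 0
  2 0 0 0 0
  3 0 0 0 0
Max pheromone 4 at (0,3)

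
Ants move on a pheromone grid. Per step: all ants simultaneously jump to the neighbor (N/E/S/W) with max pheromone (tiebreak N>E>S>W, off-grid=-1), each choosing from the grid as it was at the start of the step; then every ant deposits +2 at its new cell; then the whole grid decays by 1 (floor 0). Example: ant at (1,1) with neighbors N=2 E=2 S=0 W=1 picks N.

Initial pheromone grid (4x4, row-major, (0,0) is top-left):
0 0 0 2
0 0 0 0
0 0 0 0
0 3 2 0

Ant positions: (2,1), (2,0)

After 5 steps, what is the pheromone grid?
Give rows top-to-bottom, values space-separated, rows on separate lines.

After step 1: ants at (3,1),(1,0)
  0 0 0 1
  1 0 0 0
  0 0 0 0
  0 4 1 0
After step 2: ants at (3,2),(0,0)
  1 0 0 0
  0 0 0 0
  0 0 0 0
  0 3 2 0
After step 3: ants at (3,1),(0,1)
  0 1 0 0
  0 0 0 0
  0 0 0 0
  0 4 1 0
After step 4: ants at (3,2),(0,2)
  0 0 1 0
  0 0 0 0
  0 0 0 0
  0 3 2 0
After step 5: ants at (3,1),(0,3)
  0 0 0 1
  0 0 0 0
  0 0 0 0
  0 4 1 0

0 0 0 1
0 0 0 0
0 0 0 0
0 4 1 0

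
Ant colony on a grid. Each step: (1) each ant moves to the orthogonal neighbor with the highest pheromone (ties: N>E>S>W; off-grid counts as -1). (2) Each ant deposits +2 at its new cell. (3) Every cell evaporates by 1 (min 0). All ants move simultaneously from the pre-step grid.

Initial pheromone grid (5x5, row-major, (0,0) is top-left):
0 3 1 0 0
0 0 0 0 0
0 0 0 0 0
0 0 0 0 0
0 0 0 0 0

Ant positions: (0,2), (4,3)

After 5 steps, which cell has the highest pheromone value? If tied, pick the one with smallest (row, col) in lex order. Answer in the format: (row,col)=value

Step 1: ant0:(0,2)->W->(0,1) | ant1:(4,3)->N->(3,3)
  grid max=4 at (0,1)
Step 2: ant0:(0,1)->E->(0,2) | ant1:(3,3)->N->(2,3)
  grid max=3 at (0,1)
Step 3: ant0:(0,2)->W->(0,1) | ant1:(2,3)->N->(1,3)
  grid max=4 at (0,1)
Step 4: ant0:(0,1)->E->(0,2) | ant1:(1,3)->N->(0,3)
  grid max=3 at (0,1)
Step 5: ant0:(0,2)->W->(0,1) | ant1:(0,3)->W->(0,2)
  grid max=4 at (0,1)
Final grid:
  0 4 2 0 0
  0 0 0 0 0
  0 0 0 0 0
  0 0 0 0 0
  0 0 0 0 0
Max pheromone 4 at (0,1)

Answer: (0,1)=4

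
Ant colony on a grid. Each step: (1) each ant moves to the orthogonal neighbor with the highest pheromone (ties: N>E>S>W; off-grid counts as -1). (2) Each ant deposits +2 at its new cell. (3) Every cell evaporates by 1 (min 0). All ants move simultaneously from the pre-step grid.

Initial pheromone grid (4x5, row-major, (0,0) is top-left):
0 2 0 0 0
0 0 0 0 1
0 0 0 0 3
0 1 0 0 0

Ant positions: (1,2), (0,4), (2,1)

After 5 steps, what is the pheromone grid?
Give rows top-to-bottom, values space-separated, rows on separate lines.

After step 1: ants at (0,2),(1,4),(3,1)
  0 1 1 0 0
  0 0 0 0 2
  0 0 0 0 2
  0 2 0 0 0
After step 2: ants at (0,1),(2,4),(2,1)
  0 2 0 0 0
  0 0 0 0 1
  0 1 0 0 3
  0 1 0 0 0
After step 3: ants at (0,2),(1,4),(3,1)
  0 1 1 0 0
  0 0 0 0 2
  0 0 0 0 2
  0 2 0 0 0
After step 4: ants at (0,1),(2,4),(2,1)
  0 2 0 0 0
  0 0 0 0 1
  0 1 0 0 3
  0 1 0 0 0
After step 5: ants at (0,2),(1,4),(3,1)
  0 1 1 0 0
  0 0 0 0 2
  0 0 0 0 2
  0 2 0 0 0

0 1 1 0 0
0 0 0 0 2
0 0 0 0 2
0 2 0 0 0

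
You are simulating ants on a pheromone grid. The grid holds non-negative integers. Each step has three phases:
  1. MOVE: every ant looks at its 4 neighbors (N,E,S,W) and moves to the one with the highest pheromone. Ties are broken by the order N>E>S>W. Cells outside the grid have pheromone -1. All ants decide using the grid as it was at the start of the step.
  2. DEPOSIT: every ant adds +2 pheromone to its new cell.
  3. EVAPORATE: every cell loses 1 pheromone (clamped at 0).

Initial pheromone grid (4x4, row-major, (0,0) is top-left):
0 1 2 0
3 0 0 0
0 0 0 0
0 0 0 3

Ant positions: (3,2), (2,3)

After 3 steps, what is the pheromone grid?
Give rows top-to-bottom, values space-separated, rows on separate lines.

After step 1: ants at (3,3),(3,3)
  0 0 1 0
  2 0 0 0
  0 0 0 0
  0 0 0 6
After step 2: ants at (2,3),(2,3)
  0 0 0 0
  1 0 0 0
  0 0 0 3
  0 0 0 5
After step 3: ants at (3,3),(3,3)
  0 0 0 0
  0 0 0 0
  0 0 0 2
  0 0 0 8

0 0 0 0
0 0 0 0
0 0 0 2
0 0 0 8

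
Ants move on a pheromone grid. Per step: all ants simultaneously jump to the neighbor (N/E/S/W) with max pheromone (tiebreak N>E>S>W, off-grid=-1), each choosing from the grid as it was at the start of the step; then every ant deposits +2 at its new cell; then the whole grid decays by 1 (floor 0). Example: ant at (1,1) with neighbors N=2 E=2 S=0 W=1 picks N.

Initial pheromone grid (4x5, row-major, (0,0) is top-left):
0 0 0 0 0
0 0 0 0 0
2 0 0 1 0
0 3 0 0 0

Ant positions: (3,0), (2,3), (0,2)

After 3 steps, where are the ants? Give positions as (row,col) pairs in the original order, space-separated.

Step 1: ant0:(3,0)->E->(3,1) | ant1:(2,3)->N->(1,3) | ant2:(0,2)->E->(0,3)
  grid max=4 at (3,1)
Step 2: ant0:(3,1)->N->(2,1) | ant1:(1,3)->N->(0,3) | ant2:(0,3)->S->(1,3)
  grid max=3 at (3,1)
Step 3: ant0:(2,1)->S->(3,1) | ant1:(0,3)->S->(1,3) | ant2:(1,3)->N->(0,3)
  grid max=4 at (3,1)

(3,1) (1,3) (0,3)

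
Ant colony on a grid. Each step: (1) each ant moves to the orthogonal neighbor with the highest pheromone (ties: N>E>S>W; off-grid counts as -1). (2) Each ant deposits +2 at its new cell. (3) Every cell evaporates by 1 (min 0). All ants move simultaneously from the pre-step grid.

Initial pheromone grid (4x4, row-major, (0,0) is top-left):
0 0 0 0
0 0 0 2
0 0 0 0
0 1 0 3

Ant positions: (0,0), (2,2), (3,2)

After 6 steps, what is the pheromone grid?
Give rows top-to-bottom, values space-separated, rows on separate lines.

After step 1: ants at (0,1),(1,2),(3,3)
  0 1 0 0
  0 0 1 1
  0 0 0 0
  0 0 0 4
After step 2: ants at (0,2),(1,3),(2,3)
  0 0 1 0
  0 0 0 2
  0 0 0 1
  0 0 0 3
After step 3: ants at (0,3),(2,3),(3,3)
  0 0 0 1
  0 0 0 1
  0 0 0 2
  0 0 0 4
After step 4: ants at (1,3),(3,3),(2,3)
  0 0 0 0
  0 0 0 2
  0 0 0 3
  0 0 0 5
After step 5: ants at (2,3),(2,3),(3,3)
  0 0 0 0
  0 0 0 1
  0 0 0 6
  0 0 0 6
After step 6: ants at (3,3),(3,3),(2,3)
  0 0 0 0
  0 0 0 0
  0 0 0 7
  0 0 0 9

0 0 0 0
0 0 0 0
0 0 0 7
0 0 0 9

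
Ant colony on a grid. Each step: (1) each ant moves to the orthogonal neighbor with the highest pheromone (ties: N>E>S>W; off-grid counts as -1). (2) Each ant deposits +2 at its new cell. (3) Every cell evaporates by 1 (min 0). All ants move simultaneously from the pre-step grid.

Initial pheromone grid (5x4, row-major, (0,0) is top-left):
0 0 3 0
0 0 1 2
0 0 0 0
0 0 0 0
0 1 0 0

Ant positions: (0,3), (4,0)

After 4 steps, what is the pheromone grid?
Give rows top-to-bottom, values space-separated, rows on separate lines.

After step 1: ants at (0,2),(4,1)
  0 0 4 0
  0 0 0 1
  0 0 0 0
  0 0 0 0
  0 2 0 0
After step 2: ants at (0,3),(3,1)
  0 0 3 1
  0 0 0 0
  0 0 0 0
  0 1 0 0
  0 1 0 0
After step 3: ants at (0,2),(4,1)
  0 0 4 0
  0 0 0 0
  0 0 0 0
  0 0 0 0
  0 2 0 0
After step 4: ants at (0,3),(3,1)
  0 0 3 1
  0 0 0 0
  0 0 0 0
  0 1 0 0
  0 1 0 0

0 0 3 1
0 0 0 0
0 0 0 0
0 1 0 0
0 1 0 0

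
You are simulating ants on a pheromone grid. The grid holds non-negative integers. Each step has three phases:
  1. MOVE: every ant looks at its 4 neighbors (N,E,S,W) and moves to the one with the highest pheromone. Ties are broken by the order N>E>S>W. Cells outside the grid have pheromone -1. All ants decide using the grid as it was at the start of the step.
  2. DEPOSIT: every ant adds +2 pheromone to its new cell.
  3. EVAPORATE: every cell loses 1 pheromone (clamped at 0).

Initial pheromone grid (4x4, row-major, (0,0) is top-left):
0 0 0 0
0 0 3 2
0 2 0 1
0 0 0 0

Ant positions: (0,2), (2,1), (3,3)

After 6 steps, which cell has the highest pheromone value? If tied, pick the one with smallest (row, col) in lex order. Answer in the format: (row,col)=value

Step 1: ant0:(0,2)->S->(1,2) | ant1:(2,1)->N->(1,1) | ant2:(3,3)->N->(2,3)
  grid max=4 at (1,2)
Step 2: ant0:(1,2)->E->(1,3) | ant1:(1,1)->E->(1,2) | ant2:(2,3)->N->(1,3)
  grid max=5 at (1,2)
Step 3: ant0:(1,3)->W->(1,2) | ant1:(1,2)->E->(1,3) | ant2:(1,3)->W->(1,2)
  grid max=8 at (1,2)
Step 4: ant0:(1,2)->E->(1,3) | ant1:(1,3)->W->(1,2) | ant2:(1,2)->E->(1,3)
  grid max=9 at (1,2)
Step 5: ant0:(1,3)->W->(1,2) | ant1:(1,2)->E->(1,3) | ant2:(1,3)->W->(1,2)
  grid max=12 at (1,2)
Step 6: ant0:(1,2)->E->(1,3) | ant1:(1,3)->W->(1,2) | ant2:(1,2)->E->(1,3)
  grid max=13 at (1,2)
Final grid:
  0 0 0 0
  0 0 13 12
  0 0 0 0
  0 0 0 0
Max pheromone 13 at (1,2)

Answer: (1,2)=13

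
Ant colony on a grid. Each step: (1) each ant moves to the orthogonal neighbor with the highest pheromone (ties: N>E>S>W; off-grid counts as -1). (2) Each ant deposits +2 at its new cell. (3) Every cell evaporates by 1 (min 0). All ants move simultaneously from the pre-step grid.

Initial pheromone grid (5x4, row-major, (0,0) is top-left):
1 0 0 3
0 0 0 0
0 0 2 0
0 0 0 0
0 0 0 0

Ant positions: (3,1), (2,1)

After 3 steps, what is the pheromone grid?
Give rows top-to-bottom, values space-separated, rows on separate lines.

After step 1: ants at (2,1),(2,2)
  0 0 0 2
  0 0 0 0
  0 1 3 0
  0 0 0 0
  0 0 0 0
After step 2: ants at (2,2),(2,1)
  0 0 0 1
  0 0 0 0
  0 2 4 0
  0 0 0 0
  0 0 0 0
After step 3: ants at (2,1),(2,2)
  0 0 0 0
  0 0 0 0
  0 3 5 0
  0 0 0 0
  0 0 0 0

0 0 0 0
0 0 0 0
0 3 5 0
0 0 0 0
0 0 0 0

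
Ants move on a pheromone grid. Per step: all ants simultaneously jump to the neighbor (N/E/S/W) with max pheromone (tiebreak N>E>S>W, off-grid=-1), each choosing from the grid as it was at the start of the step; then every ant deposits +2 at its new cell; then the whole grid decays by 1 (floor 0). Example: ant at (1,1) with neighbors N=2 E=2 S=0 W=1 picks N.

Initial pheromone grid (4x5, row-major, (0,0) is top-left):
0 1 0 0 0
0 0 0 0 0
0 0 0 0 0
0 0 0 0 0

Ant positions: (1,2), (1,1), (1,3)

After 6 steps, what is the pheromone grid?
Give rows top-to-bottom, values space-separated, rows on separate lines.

After step 1: ants at (0,2),(0,1),(0,3)
  0 2 1 1 0
  0 0 0 0 0
  0 0 0 0 0
  0 0 0 0 0
After step 2: ants at (0,1),(0,2),(0,2)
  0 3 4 0 0
  0 0 0 0 0
  0 0 0 0 0
  0 0 0 0 0
After step 3: ants at (0,2),(0,1),(0,1)
  0 6 5 0 0
  0 0 0 0 0
  0 0 0 0 0
  0 0 0 0 0
After step 4: ants at (0,1),(0,2),(0,2)
  0 7 8 0 0
  0 0 0 0 0
  0 0 0 0 0
  0 0 0 0 0
After step 5: ants at (0,2),(0,1),(0,1)
  0 10 9 0 0
  0 0 0 0 0
  0 0 0 0 0
  0 0 0 0 0
After step 6: ants at (0,1),(0,2),(0,2)
  0 11 12 0 0
  0 0 0 0 0
  0 0 0 0 0
  0 0 0 0 0

0 11 12 0 0
0 0 0 0 0
0 0 0 0 0
0 0 0 0 0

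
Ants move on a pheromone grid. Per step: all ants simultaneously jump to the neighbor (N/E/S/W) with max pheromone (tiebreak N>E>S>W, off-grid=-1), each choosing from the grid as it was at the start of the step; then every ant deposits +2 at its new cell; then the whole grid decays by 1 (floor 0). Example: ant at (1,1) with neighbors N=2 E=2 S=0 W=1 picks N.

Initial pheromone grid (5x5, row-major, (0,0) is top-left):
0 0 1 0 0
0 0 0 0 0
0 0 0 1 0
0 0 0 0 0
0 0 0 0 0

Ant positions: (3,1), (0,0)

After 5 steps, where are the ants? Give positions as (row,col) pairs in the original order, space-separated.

Step 1: ant0:(3,1)->N->(2,1) | ant1:(0,0)->E->(0,1)
  grid max=1 at (0,1)
Step 2: ant0:(2,1)->N->(1,1) | ant1:(0,1)->E->(0,2)
  grid max=1 at (0,2)
Step 3: ant0:(1,1)->N->(0,1) | ant1:(0,2)->E->(0,3)
  grid max=1 at (0,1)
Step 4: ant0:(0,1)->E->(0,2) | ant1:(0,3)->E->(0,4)
  grid max=1 at (0,2)
Step 5: ant0:(0,2)->E->(0,3) | ant1:(0,4)->S->(1,4)
  grid max=1 at (0,3)

(0,3) (1,4)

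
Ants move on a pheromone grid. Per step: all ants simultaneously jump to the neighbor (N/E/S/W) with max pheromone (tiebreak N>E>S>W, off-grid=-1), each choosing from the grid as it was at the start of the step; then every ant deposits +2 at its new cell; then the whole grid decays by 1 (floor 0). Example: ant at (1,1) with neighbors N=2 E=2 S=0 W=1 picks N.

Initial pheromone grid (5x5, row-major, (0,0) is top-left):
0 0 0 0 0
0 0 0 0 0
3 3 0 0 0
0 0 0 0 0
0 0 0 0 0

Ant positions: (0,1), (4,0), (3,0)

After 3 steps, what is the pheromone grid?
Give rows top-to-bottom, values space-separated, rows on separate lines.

After step 1: ants at (0,2),(3,0),(2,0)
  0 0 1 0 0
  0 0 0 0 0
  4 2 0 0 0
  1 0 0 0 0
  0 0 0 0 0
After step 2: ants at (0,3),(2,0),(2,1)
  0 0 0 1 0
  0 0 0 0 0
  5 3 0 0 0
  0 0 0 0 0
  0 0 0 0 0
After step 3: ants at (0,4),(2,1),(2,0)
  0 0 0 0 1
  0 0 0 0 0
  6 4 0 0 0
  0 0 0 0 0
  0 0 0 0 0

0 0 0 0 1
0 0 0 0 0
6 4 0 0 0
0 0 0 0 0
0 0 0 0 0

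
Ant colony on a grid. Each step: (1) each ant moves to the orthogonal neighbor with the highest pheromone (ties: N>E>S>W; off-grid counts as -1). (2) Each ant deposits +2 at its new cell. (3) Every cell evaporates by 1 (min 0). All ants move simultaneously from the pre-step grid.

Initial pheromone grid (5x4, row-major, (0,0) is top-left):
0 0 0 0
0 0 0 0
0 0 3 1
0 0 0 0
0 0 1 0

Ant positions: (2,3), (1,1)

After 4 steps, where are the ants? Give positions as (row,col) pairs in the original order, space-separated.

Step 1: ant0:(2,3)->W->(2,2) | ant1:(1,1)->N->(0,1)
  grid max=4 at (2,2)
Step 2: ant0:(2,2)->N->(1,2) | ant1:(0,1)->E->(0,2)
  grid max=3 at (2,2)
Step 3: ant0:(1,2)->S->(2,2) | ant1:(0,2)->S->(1,2)
  grid max=4 at (2,2)
Step 4: ant0:(2,2)->N->(1,2) | ant1:(1,2)->S->(2,2)
  grid max=5 at (2,2)

(1,2) (2,2)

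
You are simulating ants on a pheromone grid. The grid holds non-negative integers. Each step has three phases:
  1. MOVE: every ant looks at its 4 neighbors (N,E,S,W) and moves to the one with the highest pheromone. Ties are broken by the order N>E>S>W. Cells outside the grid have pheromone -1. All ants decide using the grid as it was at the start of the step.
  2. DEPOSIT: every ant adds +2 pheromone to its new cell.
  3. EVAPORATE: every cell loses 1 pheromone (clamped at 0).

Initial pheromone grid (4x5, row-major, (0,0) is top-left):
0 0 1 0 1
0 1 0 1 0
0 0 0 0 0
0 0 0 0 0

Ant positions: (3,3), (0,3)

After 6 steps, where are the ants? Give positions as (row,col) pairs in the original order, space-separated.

Step 1: ant0:(3,3)->N->(2,3) | ant1:(0,3)->E->(0,4)
  grid max=2 at (0,4)
Step 2: ant0:(2,3)->N->(1,3) | ant1:(0,4)->S->(1,4)
  grid max=1 at (0,4)
Step 3: ant0:(1,3)->E->(1,4) | ant1:(1,4)->N->(0,4)
  grid max=2 at (0,4)
Step 4: ant0:(1,4)->N->(0,4) | ant1:(0,4)->S->(1,4)
  grid max=3 at (0,4)
Step 5: ant0:(0,4)->S->(1,4) | ant1:(1,4)->N->(0,4)
  grid max=4 at (0,4)
Step 6: ant0:(1,4)->N->(0,4) | ant1:(0,4)->S->(1,4)
  grid max=5 at (0,4)

(0,4) (1,4)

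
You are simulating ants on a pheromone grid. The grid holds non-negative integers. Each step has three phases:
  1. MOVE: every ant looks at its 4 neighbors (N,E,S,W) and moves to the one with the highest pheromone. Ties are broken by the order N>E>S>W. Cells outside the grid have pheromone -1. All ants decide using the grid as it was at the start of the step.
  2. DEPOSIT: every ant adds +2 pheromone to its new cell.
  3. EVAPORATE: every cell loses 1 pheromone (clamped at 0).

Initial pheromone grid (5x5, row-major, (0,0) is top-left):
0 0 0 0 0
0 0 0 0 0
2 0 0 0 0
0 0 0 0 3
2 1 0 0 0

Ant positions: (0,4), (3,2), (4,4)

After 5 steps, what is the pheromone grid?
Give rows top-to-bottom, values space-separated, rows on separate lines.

After step 1: ants at (1,4),(2,2),(3,4)
  0 0 0 0 0
  0 0 0 0 1
  1 0 1 0 0
  0 0 0 0 4
  1 0 0 0 0
After step 2: ants at (0,4),(1,2),(2,4)
  0 0 0 0 1
  0 0 1 0 0
  0 0 0 0 1
  0 0 0 0 3
  0 0 0 0 0
After step 3: ants at (1,4),(0,2),(3,4)
  0 0 1 0 0
  0 0 0 0 1
  0 0 0 0 0
  0 0 0 0 4
  0 0 0 0 0
After step 4: ants at (0,4),(0,3),(2,4)
  0 0 0 1 1
  0 0 0 0 0
  0 0 0 0 1
  0 0 0 0 3
  0 0 0 0 0
After step 5: ants at (0,3),(0,4),(3,4)
  0 0 0 2 2
  0 0 0 0 0
  0 0 0 0 0
  0 0 0 0 4
  0 0 0 0 0

0 0 0 2 2
0 0 0 0 0
0 0 0 0 0
0 0 0 0 4
0 0 0 0 0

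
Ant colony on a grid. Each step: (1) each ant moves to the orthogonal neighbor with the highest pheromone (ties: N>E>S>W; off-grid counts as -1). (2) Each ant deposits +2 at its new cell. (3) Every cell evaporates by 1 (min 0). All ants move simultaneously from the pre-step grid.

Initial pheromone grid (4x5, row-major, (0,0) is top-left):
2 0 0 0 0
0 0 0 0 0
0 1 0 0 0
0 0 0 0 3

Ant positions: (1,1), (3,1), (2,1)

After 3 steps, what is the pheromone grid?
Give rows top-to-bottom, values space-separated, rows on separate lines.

After step 1: ants at (2,1),(2,1),(1,1)
  1 0 0 0 0
  0 1 0 0 0
  0 4 0 0 0
  0 0 0 0 2
After step 2: ants at (1,1),(1,1),(2,1)
  0 0 0 0 0
  0 4 0 0 0
  0 5 0 0 0
  0 0 0 0 1
After step 3: ants at (2,1),(2,1),(1,1)
  0 0 0 0 0
  0 5 0 0 0
  0 8 0 0 0
  0 0 0 0 0

0 0 0 0 0
0 5 0 0 0
0 8 0 0 0
0 0 0 0 0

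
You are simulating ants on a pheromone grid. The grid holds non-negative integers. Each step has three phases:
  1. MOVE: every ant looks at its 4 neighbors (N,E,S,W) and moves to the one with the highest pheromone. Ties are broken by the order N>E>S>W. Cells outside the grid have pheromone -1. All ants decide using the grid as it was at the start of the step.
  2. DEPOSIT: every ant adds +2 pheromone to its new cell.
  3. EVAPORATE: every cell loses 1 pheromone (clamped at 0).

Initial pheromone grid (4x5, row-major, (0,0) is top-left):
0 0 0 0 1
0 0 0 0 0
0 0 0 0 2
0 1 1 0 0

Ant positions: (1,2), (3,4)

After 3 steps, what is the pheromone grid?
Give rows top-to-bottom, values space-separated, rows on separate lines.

After step 1: ants at (0,2),(2,4)
  0 0 1 0 0
  0 0 0 0 0
  0 0 0 0 3
  0 0 0 0 0
After step 2: ants at (0,3),(1,4)
  0 0 0 1 0
  0 0 0 0 1
  0 0 0 0 2
  0 0 0 0 0
After step 3: ants at (0,4),(2,4)
  0 0 0 0 1
  0 0 0 0 0
  0 0 0 0 3
  0 0 0 0 0

0 0 0 0 1
0 0 0 0 0
0 0 0 0 3
0 0 0 0 0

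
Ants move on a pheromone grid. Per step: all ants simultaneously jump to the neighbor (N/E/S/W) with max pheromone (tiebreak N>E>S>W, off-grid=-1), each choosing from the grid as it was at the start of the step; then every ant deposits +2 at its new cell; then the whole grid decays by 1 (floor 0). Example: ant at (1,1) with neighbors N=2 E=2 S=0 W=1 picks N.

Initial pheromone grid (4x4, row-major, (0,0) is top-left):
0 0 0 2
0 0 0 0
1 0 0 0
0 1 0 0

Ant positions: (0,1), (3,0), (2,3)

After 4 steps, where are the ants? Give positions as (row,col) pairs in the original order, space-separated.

Step 1: ant0:(0,1)->E->(0,2) | ant1:(3,0)->N->(2,0) | ant2:(2,3)->N->(1,3)
  grid max=2 at (2,0)
Step 2: ant0:(0,2)->E->(0,3) | ant1:(2,0)->N->(1,0) | ant2:(1,3)->N->(0,3)
  grid max=4 at (0,3)
Step 3: ant0:(0,3)->S->(1,3) | ant1:(1,0)->S->(2,0) | ant2:(0,3)->S->(1,3)
  grid max=3 at (0,3)
Step 4: ant0:(1,3)->N->(0,3) | ant1:(2,0)->N->(1,0) | ant2:(1,3)->N->(0,3)
  grid max=6 at (0,3)

(0,3) (1,0) (0,3)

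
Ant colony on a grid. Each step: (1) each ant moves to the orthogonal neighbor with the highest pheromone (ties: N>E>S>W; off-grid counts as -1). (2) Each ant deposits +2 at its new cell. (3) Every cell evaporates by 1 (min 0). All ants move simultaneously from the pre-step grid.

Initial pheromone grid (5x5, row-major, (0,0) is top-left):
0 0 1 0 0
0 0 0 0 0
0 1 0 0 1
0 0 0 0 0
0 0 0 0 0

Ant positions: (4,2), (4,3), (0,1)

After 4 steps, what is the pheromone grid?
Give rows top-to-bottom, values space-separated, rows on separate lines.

After step 1: ants at (3,2),(3,3),(0,2)
  0 0 2 0 0
  0 0 0 0 0
  0 0 0 0 0
  0 0 1 1 0
  0 0 0 0 0
After step 2: ants at (3,3),(3,2),(0,3)
  0 0 1 1 0
  0 0 0 0 0
  0 0 0 0 0
  0 0 2 2 0
  0 0 0 0 0
After step 3: ants at (3,2),(3,3),(0,2)
  0 0 2 0 0
  0 0 0 0 0
  0 0 0 0 0
  0 0 3 3 0
  0 0 0 0 0
After step 4: ants at (3,3),(3,2),(0,3)
  0 0 1 1 0
  0 0 0 0 0
  0 0 0 0 0
  0 0 4 4 0
  0 0 0 0 0

0 0 1 1 0
0 0 0 0 0
0 0 0 0 0
0 0 4 4 0
0 0 0 0 0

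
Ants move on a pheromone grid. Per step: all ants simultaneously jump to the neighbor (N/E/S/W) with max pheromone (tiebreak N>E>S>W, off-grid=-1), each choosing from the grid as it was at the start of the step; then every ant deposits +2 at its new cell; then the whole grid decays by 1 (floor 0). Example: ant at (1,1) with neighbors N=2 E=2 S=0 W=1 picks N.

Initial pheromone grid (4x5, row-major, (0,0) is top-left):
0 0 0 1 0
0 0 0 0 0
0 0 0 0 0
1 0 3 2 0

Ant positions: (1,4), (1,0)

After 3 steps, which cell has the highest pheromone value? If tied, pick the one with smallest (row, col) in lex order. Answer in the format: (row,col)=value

Step 1: ant0:(1,4)->N->(0,4) | ant1:(1,0)->N->(0,0)
  grid max=2 at (3,2)
Step 2: ant0:(0,4)->S->(1,4) | ant1:(0,0)->E->(0,1)
  grid max=1 at (0,1)
Step 3: ant0:(1,4)->N->(0,4) | ant1:(0,1)->E->(0,2)
  grid max=1 at (0,2)
Final grid:
  0 0 1 0 1
  0 0 0 0 0
  0 0 0 0 0
  0 0 0 0 0
Max pheromone 1 at (0,2)

Answer: (0,2)=1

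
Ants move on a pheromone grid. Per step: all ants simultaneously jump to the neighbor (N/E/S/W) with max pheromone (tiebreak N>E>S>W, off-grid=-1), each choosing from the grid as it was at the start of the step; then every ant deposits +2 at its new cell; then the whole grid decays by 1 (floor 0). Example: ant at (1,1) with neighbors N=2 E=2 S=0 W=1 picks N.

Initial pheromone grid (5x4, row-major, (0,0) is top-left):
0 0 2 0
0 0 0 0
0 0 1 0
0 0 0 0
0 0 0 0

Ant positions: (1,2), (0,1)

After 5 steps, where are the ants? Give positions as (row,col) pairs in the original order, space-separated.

Step 1: ant0:(1,2)->N->(0,2) | ant1:(0,1)->E->(0,2)
  grid max=5 at (0,2)
Step 2: ant0:(0,2)->E->(0,3) | ant1:(0,2)->E->(0,3)
  grid max=4 at (0,2)
Step 3: ant0:(0,3)->W->(0,2) | ant1:(0,3)->W->(0,2)
  grid max=7 at (0,2)
Step 4: ant0:(0,2)->E->(0,3) | ant1:(0,2)->E->(0,3)
  grid max=6 at (0,2)
Step 5: ant0:(0,3)->W->(0,2) | ant1:(0,3)->W->(0,2)
  grid max=9 at (0,2)

(0,2) (0,2)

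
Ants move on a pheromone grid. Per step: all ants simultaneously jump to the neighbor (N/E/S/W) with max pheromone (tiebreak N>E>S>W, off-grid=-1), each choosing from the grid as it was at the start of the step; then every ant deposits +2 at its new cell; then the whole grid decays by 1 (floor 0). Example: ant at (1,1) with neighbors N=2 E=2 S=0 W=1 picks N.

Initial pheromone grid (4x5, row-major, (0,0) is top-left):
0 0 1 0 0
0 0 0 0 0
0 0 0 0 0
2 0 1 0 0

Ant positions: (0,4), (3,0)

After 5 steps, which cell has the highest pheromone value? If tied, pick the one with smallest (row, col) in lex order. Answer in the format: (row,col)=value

Answer: (1,4)=1

Derivation:
Step 1: ant0:(0,4)->S->(1,4) | ant1:(3,0)->N->(2,0)
  grid max=1 at (1,4)
Step 2: ant0:(1,4)->N->(0,4) | ant1:(2,0)->S->(3,0)
  grid max=2 at (3,0)
Step 3: ant0:(0,4)->S->(1,4) | ant1:(3,0)->N->(2,0)
  grid max=1 at (1,4)
Step 4: ant0:(1,4)->N->(0,4) | ant1:(2,0)->S->(3,0)
  grid max=2 at (3,0)
Step 5: ant0:(0,4)->S->(1,4) | ant1:(3,0)->N->(2,0)
  grid max=1 at (1,4)
Final grid:
  0 0 0 0 0
  0 0 0 0 1
  1 0 0 0 0
  1 0 0 0 0
Max pheromone 1 at (1,4)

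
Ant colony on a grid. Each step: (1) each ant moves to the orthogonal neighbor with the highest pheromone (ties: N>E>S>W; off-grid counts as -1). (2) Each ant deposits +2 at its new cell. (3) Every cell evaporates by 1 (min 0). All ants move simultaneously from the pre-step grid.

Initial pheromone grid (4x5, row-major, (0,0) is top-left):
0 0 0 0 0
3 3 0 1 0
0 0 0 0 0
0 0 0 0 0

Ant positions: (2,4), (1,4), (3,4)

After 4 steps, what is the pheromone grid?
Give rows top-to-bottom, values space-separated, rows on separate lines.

After step 1: ants at (1,4),(1,3),(2,4)
  0 0 0 0 0
  2 2 0 2 1
  0 0 0 0 1
  0 0 0 0 0
After step 2: ants at (1,3),(1,4),(1,4)
  0 0 0 0 0
  1 1 0 3 4
  0 0 0 0 0
  0 0 0 0 0
After step 3: ants at (1,4),(1,3),(1,3)
  0 0 0 0 0
  0 0 0 6 5
  0 0 0 0 0
  0 0 0 0 0
After step 4: ants at (1,3),(1,4),(1,4)
  0 0 0 0 0
  0 0 0 7 8
  0 0 0 0 0
  0 0 0 0 0

0 0 0 0 0
0 0 0 7 8
0 0 0 0 0
0 0 0 0 0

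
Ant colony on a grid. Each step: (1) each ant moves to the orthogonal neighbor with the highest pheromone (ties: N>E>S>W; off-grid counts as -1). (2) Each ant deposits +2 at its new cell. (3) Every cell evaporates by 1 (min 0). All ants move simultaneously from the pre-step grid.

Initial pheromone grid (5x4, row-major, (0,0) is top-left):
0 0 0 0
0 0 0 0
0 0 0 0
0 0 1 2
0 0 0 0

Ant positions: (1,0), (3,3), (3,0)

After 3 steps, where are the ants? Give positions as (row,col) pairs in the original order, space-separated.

Step 1: ant0:(1,0)->N->(0,0) | ant1:(3,3)->W->(3,2) | ant2:(3,0)->N->(2,0)
  grid max=2 at (3,2)
Step 2: ant0:(0,0)->E->(0,1) | ant1:(3,2)->E->(3,3) | ant2:(2,0)->N->(1,0)
  grid max=2 at (3,3)
Step 3: ant0:(0,1)->E->(0,2) | ant1:(3,3)->W->(3,2) | ant2:(1,0)->N->(0,0)
  grid max=2 at (3,2)

(0,2) (3,2) (0,0)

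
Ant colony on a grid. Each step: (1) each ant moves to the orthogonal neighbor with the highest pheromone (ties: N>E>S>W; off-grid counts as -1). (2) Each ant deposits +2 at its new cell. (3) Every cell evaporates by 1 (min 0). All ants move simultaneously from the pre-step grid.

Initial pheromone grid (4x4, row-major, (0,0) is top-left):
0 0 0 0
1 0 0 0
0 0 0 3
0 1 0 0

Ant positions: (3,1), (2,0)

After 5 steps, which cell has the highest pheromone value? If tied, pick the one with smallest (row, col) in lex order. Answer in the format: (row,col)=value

Step 1: ant0:(3,1)->N->(2,1) | ant1:(2,0)->N->(1,0)
  grid max=2 at (1,0)
Step 2: ant0:(2,1)->N->(1,1) | ant1:(1,0)->N->(0,0)
  grid max=1 at (0,0)
Step 3: ant0:(1,1)->W->(1,0) | ant1:(0,0)->S->(1,0)
  grid max=4 at (1,0)
Step 4: ant0:(1,0)->N->(0,0) | ant1:(1,0)->N->(0,0)
  grid max=3 at (0,0)
Step 5: ant0:(0,0)->S->(1,0) | ant1:(0,0)->S->(1,0)
  grid max=6 at (1,0)
Final grid:
  2 0 0 0
  6 0 0 0
  0 0 0 0
  0 0 0 0
Max pheromone 6 at (1,0)

Answer: (1,0)=6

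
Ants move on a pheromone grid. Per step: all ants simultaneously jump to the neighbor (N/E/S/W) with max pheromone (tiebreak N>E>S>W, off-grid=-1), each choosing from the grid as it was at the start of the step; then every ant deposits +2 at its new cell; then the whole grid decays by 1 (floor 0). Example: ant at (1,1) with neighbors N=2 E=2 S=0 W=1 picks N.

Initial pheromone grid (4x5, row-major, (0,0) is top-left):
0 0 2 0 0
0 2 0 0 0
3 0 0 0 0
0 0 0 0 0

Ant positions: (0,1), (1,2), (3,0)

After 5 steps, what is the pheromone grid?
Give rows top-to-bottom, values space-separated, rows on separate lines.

After step 1: ants at (0,2),(0,2),(2,0)
  0 0 5 0 0
  0 1 0 0 0
  4 0 0 0 0
  0 0 0 0 0
After step 2: ants at (0,3),(0,3),(1,0)
  0 0 4 3 0
  1 0 0 0 0
  3 0 0 0 0
  0 0 0 0 0
After step 3: ants at (0,2),(0,2),(2,0)
  0 0 7 2 0
  0 0 0 0 0
  4 0 0 0 0
  0 0 0 0 0
After step 4: ants at (0,3),(0,3),(1,0)
  0 0 6 5 0
  1 0 0 0 0
  3 0 0 0 0
  0 0 0 0 0
After step 5: ants at (0,2),(0,2),(2,0)
  0 0 9 4 0
  0 0 0 0 0
  4 0 0 0 0
  0 0 0 0 0

0 0 9 4 0
0 0 0 0 0
4 0 0 0 0
0 0 0 0 0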